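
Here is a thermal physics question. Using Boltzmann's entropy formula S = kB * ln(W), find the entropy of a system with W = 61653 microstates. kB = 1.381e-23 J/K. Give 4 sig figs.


Step 1: ln(W) = ln(61653) = 11.03
Step 2: S = kB * ln(W) = 1.381e-23 * 11.03
Step 3: S = 1.523e-22 J/K

1.523e-22


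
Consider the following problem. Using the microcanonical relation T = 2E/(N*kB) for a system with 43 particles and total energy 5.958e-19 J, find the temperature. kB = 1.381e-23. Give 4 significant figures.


Step 1: Numerator = 2*E = 2*5.958e-19 = 1.192e-18 J
Step 2: Denominator = N*kB = 43*1.381e-23 = 5.938e-22
Step 3: T = 1.192e-18 / 5.938e-22 = 2007 K

2007


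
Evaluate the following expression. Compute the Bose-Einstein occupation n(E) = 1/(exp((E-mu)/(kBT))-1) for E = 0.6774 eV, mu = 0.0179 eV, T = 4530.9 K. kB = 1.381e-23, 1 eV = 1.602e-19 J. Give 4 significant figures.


Step 1: (E - mu) = 0.6595 eV
Step 2: x = (E-mu)*eV/(kB*T) = 0.6595*1.602e-19/(1.381e-23*4530.9) = 1.688
Step 3: exp(x) = 5.411
Step 4: n = 1/(exp(x)-1) = 0.2267

0.2267


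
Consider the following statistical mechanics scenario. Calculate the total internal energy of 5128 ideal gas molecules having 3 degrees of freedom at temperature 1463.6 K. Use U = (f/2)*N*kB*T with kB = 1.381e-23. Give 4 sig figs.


Step 1: f/2 = 3/2 = 1.5
Step 2: N*kB*T = 5128*1.381e-23*1463.6 = 1.036e-16
Step 3: U = 1.5 * 1.036e-16 = 1.555e-16 J

1.555e-16


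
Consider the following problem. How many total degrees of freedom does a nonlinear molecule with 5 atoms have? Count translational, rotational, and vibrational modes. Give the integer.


Step 1: Translational DOF = 3
Step 2: Rotational DOF (nonlinear) = 3
Step 3: Vibrational DOF = 3*5 - 6 = 9
Step 4: Total = 3 + 3 + 9 = 15

15


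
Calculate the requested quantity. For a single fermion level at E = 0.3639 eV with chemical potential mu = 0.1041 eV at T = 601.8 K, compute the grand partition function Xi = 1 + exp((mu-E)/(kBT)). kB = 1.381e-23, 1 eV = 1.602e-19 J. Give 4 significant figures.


Step 1: (mu - E) = 0.1041 - 0.3639 = -0.2598 eV
Step 2: x = (mu-E)*eV/(kB*T) = -0.2598*1.602e-19/(1.381e-23*601.8) = -5.008
Step 3: exp(x) = 0.006685
Step 4: Xi = 1 + 0.006685 = 1.007

1.007


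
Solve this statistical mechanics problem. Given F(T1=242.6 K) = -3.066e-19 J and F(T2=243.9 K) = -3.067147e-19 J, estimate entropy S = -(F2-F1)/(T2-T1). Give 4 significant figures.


Step 1: dF = F2 - F1 = -3.067147e-19 - (-3.066e-19) = -1.147e-22 J
Step 2: dT = T2 - T1 = 243.9 - 242.6 = 1.3 K
Step 3: S = -dF/dT = -(-1.147e-22)/1.3 = 8.823e-23 J/K

8.823e-23


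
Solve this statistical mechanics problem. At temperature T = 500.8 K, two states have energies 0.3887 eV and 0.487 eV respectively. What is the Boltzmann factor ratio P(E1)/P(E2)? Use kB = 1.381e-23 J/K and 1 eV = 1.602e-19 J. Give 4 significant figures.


Step 1: Compute energy difference dE = E1 - E2 = 0.3887 - 0.487 = -0.0983 eV
Step 2: Convert to Joules: dE_J = -0.0983 * 1.602e-19 = -1.575e-20 J
Step 3: Compute exponent = -dE_J / (kB * T) = -(-1.575e-20) / (1.381e-23 * 500.8) = 2.277
Step 4: P(E1)/P(E2) = exp(2.277) = 9.747

9.747


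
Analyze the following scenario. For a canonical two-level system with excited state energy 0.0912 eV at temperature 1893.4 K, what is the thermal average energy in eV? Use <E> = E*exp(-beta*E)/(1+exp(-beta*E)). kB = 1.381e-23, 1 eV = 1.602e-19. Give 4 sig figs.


Step 1: beta*E = 0.0912*1.602e-19/(1.381e-23*1893.4) = 0.5588
Step 2: exp(-beta*E) = 0.5719
Step 3: <E> = 0.0912*0.5719/(1+0.5719) = 0.03318 eV

0.03318


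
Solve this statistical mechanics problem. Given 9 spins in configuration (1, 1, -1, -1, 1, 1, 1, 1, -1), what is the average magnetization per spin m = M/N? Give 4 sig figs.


Step 1: Count up spins (+1): 6, down spins (-1): 3
Step 2: Total magnetization M = 6 - 3 = 3
Step 3: m = M/N = 3/9 = 0.3333

0.3333


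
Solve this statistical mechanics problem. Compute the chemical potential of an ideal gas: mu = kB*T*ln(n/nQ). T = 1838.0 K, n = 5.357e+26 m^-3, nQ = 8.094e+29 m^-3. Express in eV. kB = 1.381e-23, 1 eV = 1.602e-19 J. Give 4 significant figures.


Step 1: n/nQ = 5.357e+26/8.094e+29 = 0.0006618
Step 2: ln(n/nQ) = -7.32
Step 3: mu = kB*T*ln(n/nQ) = 2.538e-20*-7.32 = -1.858e-19 J
Step 4: Convert to eV: -1.858e-19/1.602e-19 = -1.16 eV

-1.16


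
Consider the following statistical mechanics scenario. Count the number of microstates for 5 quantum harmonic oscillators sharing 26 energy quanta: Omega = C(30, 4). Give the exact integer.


Step 1: Use binomial coefficient C(30, 4)
Step 2: Numerator = 30! / 26!
Step 3: Denominator = 4!
Step 4: Omega = 27405

27405


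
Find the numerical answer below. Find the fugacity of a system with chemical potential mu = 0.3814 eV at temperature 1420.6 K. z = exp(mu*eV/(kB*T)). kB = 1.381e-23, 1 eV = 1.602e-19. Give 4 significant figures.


Step 1: Convert mu to Joules: 0.3814*1.602e-19 = 6.11e-20 J
Step 2: kB*T = 1.381e-23*1420.6 = 1.962e-20 J
Step 3: mu/(kB*T) = 3.114
Step 4: z = exp(3.114) = 22.52

22.52


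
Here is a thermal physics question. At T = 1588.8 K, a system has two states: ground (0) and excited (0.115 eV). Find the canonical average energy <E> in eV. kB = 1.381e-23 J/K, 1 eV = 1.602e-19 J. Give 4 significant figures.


Step 1: beta*E = 0.115*1.602e-19/(1.381e-23*1588.8) = 0.8396
Step 2: exp(-beta*E) = 0.4319
Step 3: <E> = 0.115*0.4319/(1+0.4319) = 0.03469 eV

0.03469


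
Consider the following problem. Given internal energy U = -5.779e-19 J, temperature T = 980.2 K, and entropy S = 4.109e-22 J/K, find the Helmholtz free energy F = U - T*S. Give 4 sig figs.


Step 1: T*S = 980.2 * 4.109e-22 = 4.028e-19 J
Step 2: F = U - T*S = -5.779e-19 - 4.028e-19
Step 3: F = -9.807e-19 J

-9.807e-19


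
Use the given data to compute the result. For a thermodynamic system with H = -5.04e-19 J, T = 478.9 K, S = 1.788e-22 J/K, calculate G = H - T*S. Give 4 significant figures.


Step 1: T*S = 478.9 * 1.788e-22 = 8.563e-20 J
Step 2: G = H - T*S = -5.04e-19 - 8.563e-20
Step 3: G = -5.896e-19 J

-5.896e-19


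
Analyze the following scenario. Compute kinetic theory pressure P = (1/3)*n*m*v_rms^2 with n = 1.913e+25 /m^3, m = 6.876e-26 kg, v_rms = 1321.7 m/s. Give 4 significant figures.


Step 1: v_rms^2 = 1321.7^2 = 1.747e+06
Step 2: n*m = 1.913e+25*6.876e-26 = 1.315
Step 3: P = (1/3)*1.315*1.747e+06 = 7.659e+05 Pa

7.659e+05


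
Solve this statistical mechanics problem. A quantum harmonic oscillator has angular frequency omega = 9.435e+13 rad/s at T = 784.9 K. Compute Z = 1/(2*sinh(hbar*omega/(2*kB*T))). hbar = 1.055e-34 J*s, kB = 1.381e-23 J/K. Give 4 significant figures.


Step 1: Compute x = hbar*omega/(kB*T) = 1.055e-34*9.435e+13/(1.381e-23*784.9) = 0.9183
Step 2: x/2 = 0.4592
Step 3: sinh(x/2) = 0.4755
Step 4: Z = 1/(2*0.4755) = 1.052

1.052


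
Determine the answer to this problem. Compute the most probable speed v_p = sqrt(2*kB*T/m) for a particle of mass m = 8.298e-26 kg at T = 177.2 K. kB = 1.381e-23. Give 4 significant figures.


Step 1: Numerator = 2*kB*T = 2*1.381e-23*177.2 = 4.894e-21
Step 2: Ratio = 4.894e-21 / 8.298e-26 = 5.898e+04
Step 3: v_p = sqrt(5.898e+04) = 242.9 m/s

242.9


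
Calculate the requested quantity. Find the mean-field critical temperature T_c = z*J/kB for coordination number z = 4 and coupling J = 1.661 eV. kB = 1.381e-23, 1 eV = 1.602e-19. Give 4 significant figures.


Step 1: z*J = 4*1.661 = 6.644 eV
Step 2: Convert to Joules: 6.644*1.602e-19 = 1.064e-18 J
Step 3: T_c = 1.064e-18 / 1.381e-23 = 7.707e+04 K

7.707e+04


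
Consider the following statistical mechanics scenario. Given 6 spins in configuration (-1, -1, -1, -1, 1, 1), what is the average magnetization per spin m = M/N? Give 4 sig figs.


Step 1: Count up spins (+1): 2, down spins (-1): 4
Step 2: Total magnetization M = 2 - 4 = -2
Step 3: m = M/N = -2/6 = -0.3333

-0.3333


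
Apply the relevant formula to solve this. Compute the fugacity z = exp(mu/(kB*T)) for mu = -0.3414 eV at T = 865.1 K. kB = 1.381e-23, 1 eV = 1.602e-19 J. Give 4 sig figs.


Step 1: Convert mu to Joules: -0.3414*1.602e-19 = -5.469e-20 J
Step 2: kB*T = 1.381e-23*865.1 = 1.195e-20 J
Step 3: mu/(kB*T) = -4.578
Step 4: z = exp(-4.578) = 0.01028

0.01028


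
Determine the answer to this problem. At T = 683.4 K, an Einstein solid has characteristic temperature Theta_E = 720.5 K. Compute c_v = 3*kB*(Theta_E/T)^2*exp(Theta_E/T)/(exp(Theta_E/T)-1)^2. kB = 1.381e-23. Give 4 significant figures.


Step 1: x = Theta_E/T = 720.5/683.4 = 1.054
Step 2: x^2 = 1.112
Step 3: exp(x) = 2.87
Step 4: c_v = 3*1.381e-23*1.112*2.87/(2.87-1)^2 = 3.78e-23

3.78e-23


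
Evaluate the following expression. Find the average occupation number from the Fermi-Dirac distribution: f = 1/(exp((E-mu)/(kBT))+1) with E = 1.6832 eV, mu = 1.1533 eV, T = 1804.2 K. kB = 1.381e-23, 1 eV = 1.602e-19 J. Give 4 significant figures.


Step 1: (E - mu) = 1.6832 - 1.1533 = 0.5299 eV
Step 2: Convert: (E-mu)*eV = 8.489e-20 J
Step 3: x = (E-mu)*eV/(kB*T) = 3.407
Step 4: f = 1/(exp(3.407)+1) = 0.03208

0.03208


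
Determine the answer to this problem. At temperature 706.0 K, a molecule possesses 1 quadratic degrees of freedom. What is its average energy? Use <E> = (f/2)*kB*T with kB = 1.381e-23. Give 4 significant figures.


Step 1: f/2 = 1/2 = 0.5
Step 2: kB*T = 1.381e-23 * 706.0 = 9.75e-21
Step 3: <E> = 0.5 * 9.75e-21 = 4.875e-21 J

4.875e-21


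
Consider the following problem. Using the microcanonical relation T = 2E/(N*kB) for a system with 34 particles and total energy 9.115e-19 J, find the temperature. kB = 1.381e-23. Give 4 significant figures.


Step 1: Numerator = 2*E = 2*9.115e-19 = 1.823e-18 J
Step 2: Denominator = N*kB = 34*1.381e-23 = 4.695e-22
Step 3: T = 1.823e-18 / 4.695e-22 = 3883 K

3883


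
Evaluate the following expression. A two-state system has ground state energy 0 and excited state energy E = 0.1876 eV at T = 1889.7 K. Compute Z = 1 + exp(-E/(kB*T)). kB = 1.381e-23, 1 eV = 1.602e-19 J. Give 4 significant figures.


Step 1: Compute beta*E = E*eV/(kB*T) = 0.1876*1.602e-19/(1.381e-23*1889.7) = 1.152
Step 2: exp(-beta*E) = exp(-1.152) = 0.3161
Step 3: Z = 1 + 0.3161 = 1.316

1.316


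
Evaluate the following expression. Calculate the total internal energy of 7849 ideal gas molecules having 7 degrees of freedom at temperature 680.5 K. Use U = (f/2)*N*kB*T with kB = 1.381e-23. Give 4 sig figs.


Step 1: f/2 = 7/2 = 3.5
Step 2: N*kB*T = 7849*1.381e-23*680.5 = 7.376e-17
Step 3: U = 3.5 * 7.376e-17 = 2.582e-16 J

2.582e-16


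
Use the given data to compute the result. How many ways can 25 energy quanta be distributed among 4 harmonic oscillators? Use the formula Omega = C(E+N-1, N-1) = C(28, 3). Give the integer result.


Step 1: Use binomial coefficient C(28, 3)
Step 2: Numerator = 28! / 25!
Step 3: Denominator = 3!
Step 4: Omega = 3276

3276


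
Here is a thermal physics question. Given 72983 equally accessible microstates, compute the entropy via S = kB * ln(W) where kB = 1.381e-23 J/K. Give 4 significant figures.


Step 1: ln(W) = ln(72983) = 11.2
Step 2: S = kB * ln(W) = 1.381e-23 * 11.2
Step 3: S = 1.546e-22 J/K

1.546e-22


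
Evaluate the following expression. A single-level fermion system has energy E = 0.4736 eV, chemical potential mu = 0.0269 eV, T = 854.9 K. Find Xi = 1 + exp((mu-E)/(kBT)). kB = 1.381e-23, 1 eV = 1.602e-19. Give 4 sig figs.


Step 1: (mu - E) = 0.0269 - 0.4736 = -0.4467 eV
Step 2: x = (mu-E)*eV/(kB*T) = -0.4467*1.602e-19/(1.381e-23*854.9) = -6.061
Step 3: exp(x) = 0.002331
Step 4: Xi = 1 + 0.002331 = 1.002

1.002


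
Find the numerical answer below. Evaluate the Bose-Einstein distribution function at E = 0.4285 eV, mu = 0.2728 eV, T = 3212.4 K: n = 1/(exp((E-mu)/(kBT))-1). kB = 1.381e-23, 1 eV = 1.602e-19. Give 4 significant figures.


Step 1: (E - mu) = 0.1557 eV
Step 2: x = (E-mu)*eV/(kB*T) = 0.1557*1.602e-19/(1.381e-23*3212.4) = 0.5622
Step 3: exp(x) = 1.755
Step 4: n = 1/(exp(x)-1) = 1.325

1.325


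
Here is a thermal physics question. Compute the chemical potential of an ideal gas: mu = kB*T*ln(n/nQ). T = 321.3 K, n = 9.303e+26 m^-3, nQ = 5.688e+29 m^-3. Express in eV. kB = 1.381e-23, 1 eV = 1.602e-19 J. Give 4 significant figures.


Step 1: n/nQ = 9.303e+26/5.688e+29 = 0.001636
Step 2: ln(n/nQ) = -6.416
Step 3: mu = kB*T*ln(n/nQ) = 4.437e-21*-6.416 = -2.847e-20 J
Step 4: Convert to eV: -2.847e-20/1.602e-19 = -0.1777 eV

-0.1777


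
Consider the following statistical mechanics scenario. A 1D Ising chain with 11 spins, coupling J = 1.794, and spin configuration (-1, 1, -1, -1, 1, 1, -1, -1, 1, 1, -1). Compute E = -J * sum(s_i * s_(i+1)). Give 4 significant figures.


Step 1: Nearest-neighbor products: -1, -1, 1, -1, 1, -1, 1, -1, 1, -1
Step 2: Sum of products = -2
Step 3: E = -1.794 * -2 = 3.588

3.588


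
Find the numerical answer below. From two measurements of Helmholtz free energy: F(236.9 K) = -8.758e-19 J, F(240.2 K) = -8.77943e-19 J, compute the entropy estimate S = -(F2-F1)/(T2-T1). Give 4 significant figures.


Step 1: dF = F2 - F1 = -8.77943e-19 - (-8.758e-19) = -2.143e-21 J
Step 2: dT = T2 - T1 = 240.2 - 236.9 = 3.3 K
Step 3: S = -dF/dT = -(-2.143e-21)/3.3 = 6.494e-22 J/K

6.494e-22


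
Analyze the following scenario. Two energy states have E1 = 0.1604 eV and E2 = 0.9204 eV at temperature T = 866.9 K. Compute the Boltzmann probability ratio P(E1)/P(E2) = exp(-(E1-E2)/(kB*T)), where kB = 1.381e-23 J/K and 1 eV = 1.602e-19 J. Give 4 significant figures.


Step 1: Compute energy difference dE = E1 - E2 = 0.1604 - 0.9204 = -0.76 eV
Step 2: Convert to Joules: dE_J = -0.76 * 1.602e-19 = -1.218e-19 J
Step 3: Compute exponent = -dE_J / (kB * T) = -(-1.218e-19) / (1.381e-23 * 866.9) = 10.17
Step 4: P(E1)/P(E2) = exp(10.17) = 2.61e+04

2.61e+04


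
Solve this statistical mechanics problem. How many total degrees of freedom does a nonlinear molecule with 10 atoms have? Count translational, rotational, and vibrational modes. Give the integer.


Step 1: Translational DOF = 3
Step 2: Rotational DOF (nonlinear) = 3
Step 3: Vibrational DOF = 3*10 - 6 = 24
Step 4: Total = 3 + 3 + 24 = 30

30


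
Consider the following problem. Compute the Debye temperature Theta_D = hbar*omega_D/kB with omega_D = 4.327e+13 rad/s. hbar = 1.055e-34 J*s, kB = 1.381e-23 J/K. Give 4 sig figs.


Step 1: hbar*omega_D = 1.055e-34 * 4.327e+13 = 4.565e-21 J
Step 2: Theta_D = 4.565e-21 / 1.381e-23
Step 3: Theta_D = 330.6 K

330.6


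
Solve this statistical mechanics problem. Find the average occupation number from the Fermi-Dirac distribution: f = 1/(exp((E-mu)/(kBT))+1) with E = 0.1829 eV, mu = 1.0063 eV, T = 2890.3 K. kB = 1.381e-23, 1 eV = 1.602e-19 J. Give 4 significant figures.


Step 1: (E - mu) = 0.1829 - 1.0063 = -0.8234 eV
Step 2: Convert: (E-mu)*eV = -1.319e-19 J
Step 3: x = (E-mu)*eV/(kB*T) = -3.305
Step 4: f = 1/(exp(-3.305)+1) = 0.9646

0.9646


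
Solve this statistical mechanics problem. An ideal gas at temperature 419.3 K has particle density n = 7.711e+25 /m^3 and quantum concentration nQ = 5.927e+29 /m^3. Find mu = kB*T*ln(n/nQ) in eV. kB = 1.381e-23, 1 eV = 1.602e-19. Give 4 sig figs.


Step 1: n/nQ = 7.711e+25/5.927e+29 = 0.0001301
Step 2: ln(n/nQ) = -8.947
Step 3: mu = kB*T*ln(n/nQ) = 5.791e-21*-8.947 = -5.181e-20 J
Step 4: Convert to eV: -5.181e-20/1.602e-19 = -0.3234 eV

-0.3234


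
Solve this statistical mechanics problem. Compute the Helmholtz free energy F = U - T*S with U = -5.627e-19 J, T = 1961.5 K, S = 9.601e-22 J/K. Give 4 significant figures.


Step 1: T*S = 1961.5 * 9.601e-22 = 1.883e-18 J
Step 2: F = U - T*S = -5.627e-19 - 1.883e-18
Step 3: F = -2.446e-18 J

-2.446e-18


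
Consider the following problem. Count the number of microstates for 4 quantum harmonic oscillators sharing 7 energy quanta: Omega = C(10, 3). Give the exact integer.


Step 1: Use binomial coefficient C(10, 3)
Step 2: Numerator = 10! / 7!
Step 3: Denominator = 3!
Step 4: Omega = 120

120


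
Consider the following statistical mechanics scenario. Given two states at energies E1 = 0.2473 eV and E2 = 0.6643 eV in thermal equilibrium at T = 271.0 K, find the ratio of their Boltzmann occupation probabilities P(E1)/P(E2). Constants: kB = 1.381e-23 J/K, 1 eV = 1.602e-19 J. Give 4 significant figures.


Step 1: Compute energy difference dE = E1 - E2 = 0.2473 - 0.6643 = -0.417 eV
Step 2: Convert to Joules: dE_J = -0.417 * 1.602e-19 = -6.68e-20 J
Step 3: Compute exponent = -dE_J / (kB * T) = -(-6.68e-20) / (1.381e-23 * 271.0) = 17.85
Step 4: P(E1)/P(E2) = exp(17.85) = 5.651e+07

5.651e+07


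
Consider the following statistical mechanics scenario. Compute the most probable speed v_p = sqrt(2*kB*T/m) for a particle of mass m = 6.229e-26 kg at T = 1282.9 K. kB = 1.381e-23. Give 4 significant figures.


Step 1: Numerator = 2*kB*T = 2*1.381e-23*1282.9 = 3.543e-20
Step 2: Ratio = 3.543e-20 / 6.229e-26 = 5.689e+05
Step 3: v_p = sqrt(5.689e+05) = 754.2 m/s

754.2


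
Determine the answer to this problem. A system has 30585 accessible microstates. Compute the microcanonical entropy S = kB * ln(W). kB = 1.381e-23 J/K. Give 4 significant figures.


Step 1: ln(W) = ln(30585) = 10.33
Step 2: S = kB * ln(W) = 1.381e-23 * 10.33
Step 3: S = 1.426e-22 J/K

1.426e-22


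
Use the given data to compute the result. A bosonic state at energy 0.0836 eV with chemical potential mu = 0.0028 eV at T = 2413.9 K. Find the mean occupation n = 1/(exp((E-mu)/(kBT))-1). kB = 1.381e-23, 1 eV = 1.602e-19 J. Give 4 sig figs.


Step 1: (E - mu) = 0.0808 eV
Step 2: x = (E-mu)*eV/(kB*T) = 0.0808*1.602e-19/(1.381e-23*2413.9) = 0.3883
Step 3: exp(x) = 1.474
Step 4: n = 1/(exp(x)-1) = 2.108

2.108


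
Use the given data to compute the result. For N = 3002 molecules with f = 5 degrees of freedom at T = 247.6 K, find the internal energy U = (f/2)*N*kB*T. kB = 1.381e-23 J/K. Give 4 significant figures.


Step 1: f/2 = 5/2 = 2.5
Step 2: N*kB*T = 3002*1.381e-23*247.6 = 1.026e-17
Step 3: U = 2.5 * 1.026e-17 = 2.566e-17 J

2.566e-17


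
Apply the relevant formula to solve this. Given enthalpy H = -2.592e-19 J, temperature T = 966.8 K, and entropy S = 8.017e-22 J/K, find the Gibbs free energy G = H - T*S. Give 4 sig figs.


Step 1: T*S = 966.8 * 8.017e-22 = 7.751e-19 J
Step 2: G = H - T*S = -2.592e-19 - 7.751e-19
Step 3: G = -1.034e-18 J

-1.034e-18


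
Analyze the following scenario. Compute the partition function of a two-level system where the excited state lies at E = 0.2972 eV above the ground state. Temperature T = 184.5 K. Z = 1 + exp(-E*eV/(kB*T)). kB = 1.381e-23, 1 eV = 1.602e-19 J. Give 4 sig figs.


Step 1: Compute beta*E = E*eV/(kB*T) = 0.2972*1.602e-19/(1.381e-23*184.5) = 18.69
Step 2: exp(-beta*E) = exp(-18.69) = 7.668e-09
Step 3: Z = 1 + 7.668e-09 = 1

1


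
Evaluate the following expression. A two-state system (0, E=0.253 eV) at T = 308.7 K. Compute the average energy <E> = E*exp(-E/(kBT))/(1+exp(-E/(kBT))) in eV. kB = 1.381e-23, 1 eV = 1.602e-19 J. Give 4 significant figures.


Step 1: beta*E = 0.253*1.602e-19/(1.381e-23*308.7) = 9.507
Step 2: exp(-beta*E) = 7.431e-05
Step 3: <E> = 0.253*7.431e-05/(1+7.431e-05) = 1.88e-05 eV

1.88e-05


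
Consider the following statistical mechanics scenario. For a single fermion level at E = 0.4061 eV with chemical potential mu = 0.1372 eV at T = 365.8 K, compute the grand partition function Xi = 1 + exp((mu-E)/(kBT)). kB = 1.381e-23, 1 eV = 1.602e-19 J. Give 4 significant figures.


Step 1: (mu - E) = 0.1372 - 0.4061 = -0.2689 eV
Step 2: x = (mu-E)*eV/(kB*T) = -0.2689*1.602e-19/(1.381e-23*365.8) = -8.527
Step 3: exp(x) = 0.000198
Step 4: Xi = 1 + 0.000198 = 1

1


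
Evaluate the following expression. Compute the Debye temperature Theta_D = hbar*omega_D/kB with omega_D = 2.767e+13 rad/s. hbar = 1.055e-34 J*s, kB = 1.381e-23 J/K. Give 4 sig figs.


Step 1: hbar*omega_D = 1.055e-34 * 2.767e+13 = 2.919e-21 J
Step 2: Theta_D = 2.919e-21 / 1.381e-23
Step 3: Theta_D = 211.4 K

211.4


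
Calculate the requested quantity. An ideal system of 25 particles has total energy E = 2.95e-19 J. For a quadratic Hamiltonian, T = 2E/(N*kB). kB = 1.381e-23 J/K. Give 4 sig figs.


Step 1: Numerator = 2*E = 2*2.95e-19 = 5.9e-19 J
Step 2: Denominator = N*kB = 25*1.381e-23 = 3.452e-22
Step 3: T = 5.9e-19 / 3.452e-22 = 1709 K

1709


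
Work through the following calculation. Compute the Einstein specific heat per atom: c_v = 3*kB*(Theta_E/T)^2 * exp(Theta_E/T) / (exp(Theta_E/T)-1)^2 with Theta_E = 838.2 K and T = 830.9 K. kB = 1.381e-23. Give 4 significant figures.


Step 1: x = Theta_E/T = 838.2/830.9 = 1.009
Step 2: x^2 = 1.018
Step 3: exp(x) = 2.742
Step 4: c_v = 3*1.381e-23*1.018*2.742/(2.742-1)^2 = 3.809e-23

3.809e-23


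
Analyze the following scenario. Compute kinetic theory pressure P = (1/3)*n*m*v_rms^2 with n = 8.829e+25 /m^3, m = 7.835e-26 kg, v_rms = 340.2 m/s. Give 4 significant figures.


Step 1: v_rms^2 = 340.2^2 = 1.157e+05
Step 2: n*m = 8.829e+25*7.835e-26 = 6.918
Step 3: P = (1/3)*6.918*1.157e+05 = 2.669e+05 Pa

2.669e+05


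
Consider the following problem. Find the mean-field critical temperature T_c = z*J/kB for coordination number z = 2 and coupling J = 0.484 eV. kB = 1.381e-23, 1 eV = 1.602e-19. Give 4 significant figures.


Step 1: z*J = 2*0.484 = 0.968 eV
Step 2: Convert to Joules: 0.968*1.602e-19 = 1.551e-19 J
Step 3: T_c = 1.551e-19 / 1.381e-23 = 1.123e+04 K

1.123e+04


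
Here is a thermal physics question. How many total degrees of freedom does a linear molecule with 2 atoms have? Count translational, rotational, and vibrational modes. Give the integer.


Step 1: Translational DOF = 3
Step 2: Rotational DOF (linear) = 2
Step 3: Vibrational DOF = 3*2 - 5 = 1
Step 4: Total = 3 + 2 + 1 = 6

6


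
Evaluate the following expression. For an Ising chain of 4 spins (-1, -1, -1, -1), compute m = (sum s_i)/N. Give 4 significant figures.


Step 1: Count up spins (+1): 0, down spins (-1): 4
Step 2: Total magnetization M = 0 - 4 = -4
Step 3: m = M/N = -4/4 = -1

-1


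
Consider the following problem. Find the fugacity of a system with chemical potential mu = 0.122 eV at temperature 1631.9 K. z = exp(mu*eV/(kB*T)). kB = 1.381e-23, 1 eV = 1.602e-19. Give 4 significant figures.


Step 1: Convert mu to Joules: 0.122*1.602e-19 = 1.954e-20 J
Step 2: kB*T = 1.381e-23*1631.9 = 2.254e-20 J
Step 3: mu/(kB*T) = 0.8672
Step 4: z = exp(0.8672) = 2.38

2.38


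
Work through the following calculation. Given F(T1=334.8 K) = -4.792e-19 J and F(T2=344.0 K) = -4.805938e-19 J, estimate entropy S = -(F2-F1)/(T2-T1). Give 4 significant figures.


Step 1: dF = F2 - F1 = -4.805938e-19 - (-4.792e-19) = -1.3938e-21 J
Step 2: dT = T2 - T1 = 344.0 - 334.8 = 9.2 K
Step 3: S = -dF/dT = -(-1.3938e-21)/9.2 = 1.515e-22 J/K

1.515e-22


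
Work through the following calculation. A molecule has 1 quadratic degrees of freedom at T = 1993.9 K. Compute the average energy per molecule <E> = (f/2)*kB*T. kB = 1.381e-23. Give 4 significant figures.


Step 1: f/2 = 1/2 = 0.5
Step 2: kB*T = 1.381e-23 * 1993.9 = 2.754e-20
Step 3: <E> = 0.5 * 2.754e-20 = 1.377e-20 J

1.377e-20


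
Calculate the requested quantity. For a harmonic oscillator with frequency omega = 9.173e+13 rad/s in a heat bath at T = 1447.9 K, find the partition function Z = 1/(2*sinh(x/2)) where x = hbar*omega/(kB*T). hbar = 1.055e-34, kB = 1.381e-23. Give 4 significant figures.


Step 1: Compute x = hbar*omega/(kB*T) = 1.055e-34*9.173e+13/(1.381e-23*1447.9) = 0.484
Step 2: x/2 = 0.242
Step 3: sinh(x/2) = 0.2444
Step 4: Z = 1/(2*0.2444) = 2.046

2.046


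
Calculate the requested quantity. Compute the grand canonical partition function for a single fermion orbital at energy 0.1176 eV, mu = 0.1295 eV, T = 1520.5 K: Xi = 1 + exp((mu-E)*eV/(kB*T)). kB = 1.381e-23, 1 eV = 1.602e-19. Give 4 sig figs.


Step 1: (mu - E) = 0.1295 - 0.1176 = 0.0119 eV
Step 2: x = (mu-E)*eV/(kB*T) = 0.0119*1.602e-19/(1.381e-23*1520.5) = 0.09079
Step 3: exp(x) = 1.095
Step 4: Xi = 1 + 1.095 = 2.095

2.095


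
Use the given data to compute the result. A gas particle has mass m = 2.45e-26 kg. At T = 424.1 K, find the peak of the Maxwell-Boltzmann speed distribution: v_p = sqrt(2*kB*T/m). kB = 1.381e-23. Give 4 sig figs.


Step 1: Numerator = 2*kB*T = 2*1.381e-23*424.1 = 1.171e-20
Step 2: Ratio = 1.171e-20 / 2.45e-26 = 4.781e+05
Step 3: v_p = sqrt(4.781e+05) = 691.5 m/s

691.5


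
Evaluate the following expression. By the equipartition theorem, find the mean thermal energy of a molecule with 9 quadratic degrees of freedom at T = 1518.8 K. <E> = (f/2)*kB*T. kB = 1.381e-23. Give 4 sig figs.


Step 1: f/2 = 9/2 = 4.5
Step 2: kB*T = 1.381e-23 * 1518.8 = 2.097e-20
Step 3: <E> = 4.5 * 2.097e-20 = 9.439e-20 J

9.439e-20


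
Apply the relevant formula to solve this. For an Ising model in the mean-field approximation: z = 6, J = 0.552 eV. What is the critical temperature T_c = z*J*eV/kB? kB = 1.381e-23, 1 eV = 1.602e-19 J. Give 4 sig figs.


Step 1: z*J = 6*0.552 = 3.312 eV
Step 2: Convert to Joules: 3.312*1.602e-19 = 5.306e-19 J
Step 3: T_c = 5.306e-19 / 1.381e-23 = 3.842e+04 K

3.842e+04


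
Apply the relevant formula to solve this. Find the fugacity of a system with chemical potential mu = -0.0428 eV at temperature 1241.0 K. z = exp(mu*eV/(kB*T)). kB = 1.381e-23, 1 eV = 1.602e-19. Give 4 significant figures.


Step 1: Convert mu to Joules: -0.0428*1.602e-19 = -6.857e-21 J
Step 2: kB*T = 1.381e-23*1241.0 = 1.714e-20 J
Step 3: mu/(kB*T) = -0.4001
Step 4: z = exp(-0.4001) = 0.6703

0.6703


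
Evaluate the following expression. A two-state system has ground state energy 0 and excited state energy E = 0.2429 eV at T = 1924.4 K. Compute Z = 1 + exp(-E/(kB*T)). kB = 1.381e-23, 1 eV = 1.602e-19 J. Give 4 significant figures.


Step 1: Compute beta*E = E*eV/(kB*T) = 0.2429*1.602e-19/(1.381e-23*1924.4) = 1.464
Step 2: exp(-beta*E) = exp(-1.464) = 0.2313
Step 3: Z = 1 + 0.2313 = 1.231

1.231


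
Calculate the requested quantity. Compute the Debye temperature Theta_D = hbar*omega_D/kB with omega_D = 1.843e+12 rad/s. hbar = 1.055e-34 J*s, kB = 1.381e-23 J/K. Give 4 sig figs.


Step 1: hbar*omega_D = 1.055e-34 * 1.843e+12 = 1.944e-22 J
Step 2: Theta_D = 1.944e-22 / 1.381e-23
Step 3: Theta_D = 14.08 K

14.08


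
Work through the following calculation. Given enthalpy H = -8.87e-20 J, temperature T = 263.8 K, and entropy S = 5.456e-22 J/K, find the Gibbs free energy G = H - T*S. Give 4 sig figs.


Step 1: T*S = 263.8 * 5.456e-22 = 1.439e-19 J
Step 2: G = H - T*S = -8.87e-20 - 1.439e-19
Step 3: G = -2.326e-19 J

-2.326e-19


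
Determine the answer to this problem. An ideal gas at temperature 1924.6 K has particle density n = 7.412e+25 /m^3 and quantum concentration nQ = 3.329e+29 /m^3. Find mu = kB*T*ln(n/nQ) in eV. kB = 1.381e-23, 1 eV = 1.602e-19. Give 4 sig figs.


Step 1: n/nQ = 7.412e+25/3.329e+29 = 0.0002226
Step 2: ln(n/nQ) = -8.41
Step 3: mu = kB*T*ln(n/nQ) = 2.658e-20*-8.41 = -2.235e-19 J
Step 4: Convert to eV: -2.235e-19/1.602e-19 = -1.395 eV

-1.395


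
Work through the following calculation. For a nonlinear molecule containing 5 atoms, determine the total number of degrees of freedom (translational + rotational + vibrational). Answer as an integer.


Step 1: Translational DOF = 3
Step 2: Rotational DOF (nonlinear) = 3
Step 3: Vibrational DOF = 3*5 - 6 = 9
Step 4: Total = 3 + 3 + 9 = 15

15


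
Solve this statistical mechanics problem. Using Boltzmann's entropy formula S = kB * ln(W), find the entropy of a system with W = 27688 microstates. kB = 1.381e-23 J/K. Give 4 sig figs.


Step 1: ln(W) = ln(27688) = 10.23
Step 2: S = kB * ln(W) = 1.381e-23 * 10.23
Step 3: S = 1.413e-22 J/K

1.413e-22


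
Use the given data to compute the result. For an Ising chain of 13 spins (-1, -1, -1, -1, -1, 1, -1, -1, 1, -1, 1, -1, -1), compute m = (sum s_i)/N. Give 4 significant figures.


Step 1: Count up spins (+1): 3, down spins (-1): 10
Step 2: Total magnetization M = 3 - 10 = -7
Step 3: m = M/N = -7/13 = -0.5385

-0.5385


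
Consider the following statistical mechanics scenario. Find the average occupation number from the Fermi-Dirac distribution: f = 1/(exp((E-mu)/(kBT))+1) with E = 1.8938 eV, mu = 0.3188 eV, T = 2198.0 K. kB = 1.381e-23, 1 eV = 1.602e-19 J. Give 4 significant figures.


Step 1: (E - mu) = 1.8938 - 0.3188 = 1.575 eV
Step 2: Convert: (E-mu)*eV = 2.523e-19 J
Step 3: x = (E-mu)*eV/(kB*T) = 8.312
Step 4: f = 1/(exp(8.312)+1) = 0.0002454

0.0002454


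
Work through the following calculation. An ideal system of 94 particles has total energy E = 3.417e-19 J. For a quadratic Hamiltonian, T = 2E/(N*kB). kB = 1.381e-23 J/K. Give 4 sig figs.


Step 1: Numerator = 2*E = 2*3.417e-19 = 6.834e-19 J
Step 2: Denominator = N*kB = 94*1.381e-23 = 1.298e-21
Step 3: T = 6.834e-19 / 1.298e-21 = 526.4 K

526.4


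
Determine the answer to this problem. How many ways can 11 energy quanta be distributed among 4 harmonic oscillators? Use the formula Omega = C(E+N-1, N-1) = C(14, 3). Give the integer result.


Step 1: Use binomial coefficient C(14, 3)
Step 2: Numerator = 14! / 11!
Step 3: Denominator = 3!
Step 4: Omega = 364

364


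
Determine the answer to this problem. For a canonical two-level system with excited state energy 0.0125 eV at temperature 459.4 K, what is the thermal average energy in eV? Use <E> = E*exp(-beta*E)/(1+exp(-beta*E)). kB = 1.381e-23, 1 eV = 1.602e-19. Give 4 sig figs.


Step 1: beta*E = 0.0125*1.602e-19/(1.381e-23*459.4) = 0.3156
Step 2: exp(-beta*E) = 0.7293
Step 3: <E> = 0.0125*0.7293/(1+0.7293) = 0.005272 eV

0.005272


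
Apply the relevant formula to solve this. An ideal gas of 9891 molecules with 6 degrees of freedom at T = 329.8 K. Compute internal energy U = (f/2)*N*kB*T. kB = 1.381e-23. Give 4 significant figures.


Step 1: f/2 = 6/2 = 3.0
Step 2: N*kB*T = 9891*1.381e-23*329.8 = 4.505e-17
Step 3: U = 3.0 * 4.505e-17 = 1.351e-16 J

1.351e-16


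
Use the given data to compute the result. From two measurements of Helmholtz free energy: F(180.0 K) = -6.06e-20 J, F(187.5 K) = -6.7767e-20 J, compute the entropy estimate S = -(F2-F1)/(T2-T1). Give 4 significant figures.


Step 1: dF = F2 - F1 = -6.7767e-20 - (-6.06e-20) = -7.167e-21 J
Step 2: dT = T2 - T1 = 187.5 - 180.0 = 7.5 K
Step 3: S = -dF/dT = -(-7.167e-21)/7.5 = 9.556e-22 J/K

9.556e-22


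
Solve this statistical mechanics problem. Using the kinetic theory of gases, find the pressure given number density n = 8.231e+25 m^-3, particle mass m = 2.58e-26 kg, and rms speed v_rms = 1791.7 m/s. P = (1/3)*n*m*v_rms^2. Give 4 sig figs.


Step 1: v_rms^2 = 1791.7^2 = 3.21e+06
Step 2: n*m = 8.231e+25*2.58e-26 = 2.124
Step 3: P = (1/3)*2.124*3.21e+06 = 2.272e+06 Pa

2.272e+06


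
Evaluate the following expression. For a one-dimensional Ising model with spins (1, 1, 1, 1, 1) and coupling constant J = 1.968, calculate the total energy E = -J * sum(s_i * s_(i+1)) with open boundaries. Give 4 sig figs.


Step 1: Nearest-neighbor products: 1, 1, 1, 1
Step 2: Sum of products = 4
Step 3: E = -1.968 * 4 = -7.872

-7.872


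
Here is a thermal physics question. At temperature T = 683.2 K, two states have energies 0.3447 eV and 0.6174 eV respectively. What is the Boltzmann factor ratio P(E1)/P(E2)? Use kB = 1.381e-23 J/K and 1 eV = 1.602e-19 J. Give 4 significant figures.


Step 1: Compute energy difference dE = E1 - E2 = 0.3447 - 0.6174 = -0.2727 eV
Step 2: Convert to Joules: dE_J = -0.2727 * 1.602e-19 = -4.369e-20 J
Step 3: Compute exponent = -dE_J / (kB * T) = -(-4.369e-20) / (1.381e-23 * 683.2) = 4.63
Step 4: P(E1)/P(E2) = exp(4.63) = 102.5

102.5


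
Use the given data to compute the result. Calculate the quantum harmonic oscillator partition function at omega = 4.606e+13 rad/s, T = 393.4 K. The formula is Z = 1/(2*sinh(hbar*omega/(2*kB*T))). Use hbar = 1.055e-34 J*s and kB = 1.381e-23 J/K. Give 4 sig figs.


Step 1: Compute x = hbar*omega/(kB*T) = 1.055e-34*4.606e+13/(1.381e-23*393.4) = 0.8944
Step 2: x/2 = 0.4472
Step 3: sinh(x/2) = 0.4623
Step 4: Z = 1/(2*0.4623) = 1.082

1.082


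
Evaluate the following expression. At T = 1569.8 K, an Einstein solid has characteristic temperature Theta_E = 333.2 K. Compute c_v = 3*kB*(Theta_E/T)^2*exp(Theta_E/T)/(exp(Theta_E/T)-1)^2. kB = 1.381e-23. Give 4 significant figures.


Step 1: x = Theta_E/T = 333.2/1569.8 = 0.2123
Step 2: x^2 = 0.04505
Step 3: exp(x) = 1.236
Step 4: c_v = 3*1.381e-23*0.04505*1.236/(1.236-1)^2 = 4.127e-23

4.127e-23


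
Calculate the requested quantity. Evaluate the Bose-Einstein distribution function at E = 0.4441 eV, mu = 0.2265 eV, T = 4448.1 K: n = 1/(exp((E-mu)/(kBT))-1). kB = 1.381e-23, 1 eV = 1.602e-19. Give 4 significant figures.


Step 1: (E - mu) = 0.2176 eV
Step 2: x = (E-mu)*eV/(kB*T) = 0.2176*1.602e-19/(1.381e-23*4448.1) = 0.5675
Step 3: exp(x) = 1.764
Step 4: n = 1/(exp(x)-1) = 1.309

1.309


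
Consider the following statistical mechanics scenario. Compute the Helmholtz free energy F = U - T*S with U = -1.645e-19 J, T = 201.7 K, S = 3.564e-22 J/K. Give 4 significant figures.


Step 1: T*S = 201.7 * 3.564e-22 = 7.189e-20 J
Step 2: F = U - T*S = -1.645e-19 - 7.189e-20
Step 3: F = -2.364e-19 J

-2.364e-19


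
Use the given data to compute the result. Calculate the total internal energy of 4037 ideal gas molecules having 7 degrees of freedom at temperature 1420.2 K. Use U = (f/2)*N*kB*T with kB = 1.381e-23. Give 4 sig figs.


Step 1: f/2 = 7/2 = 3.5
Step 2: N*kB*T = 4037*1.381e-23*1420.2 = 7.918e-17
Step 3: U = 3.5 * 7.918e-17 = 2.771e-16 J

2.771e-16


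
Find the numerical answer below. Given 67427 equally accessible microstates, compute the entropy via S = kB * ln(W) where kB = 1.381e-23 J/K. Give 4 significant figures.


Step 1: ln(W) = ln(67427) = 11.12
Step 2: S = kB * ln(W) = 1.381e-23 * 11.12
Step 3: S = 1.536e-22 J/K

1.536e-22


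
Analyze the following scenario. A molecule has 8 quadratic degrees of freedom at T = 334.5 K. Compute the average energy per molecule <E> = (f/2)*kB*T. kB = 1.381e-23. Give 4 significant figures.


Step 1: f/2 = 8/2 = 4
Step 2: kB*T = 1.381e-23 * 334.5 = 4.619e-21
Step 3: <E> = 4 * 4.619e-21 = 1.848e-20 J

1.848e-20


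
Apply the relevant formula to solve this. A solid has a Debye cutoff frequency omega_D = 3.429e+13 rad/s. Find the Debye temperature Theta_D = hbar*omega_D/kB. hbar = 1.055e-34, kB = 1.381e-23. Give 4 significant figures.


Step 1: hbar*omega_D = 1.055e-34 * 3.429e+13 = 3.618e-21 J
Step 2: Theta_D = 3.618e-21 / 1.381e-23
Step 3: Theta_D = 262 K

262


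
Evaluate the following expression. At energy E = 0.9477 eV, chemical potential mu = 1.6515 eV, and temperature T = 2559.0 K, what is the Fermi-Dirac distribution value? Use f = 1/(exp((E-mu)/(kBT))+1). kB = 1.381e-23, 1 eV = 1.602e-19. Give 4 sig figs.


Step 1: (E - mu) = 0.9477 - 1.6515 = -0.7038 eV
Step 2: Convert: (E-mu)*eV = -1.127e-19 J
Step 3: x = (E-mu)*eV/(kB*T) = -3.19
Step 4: f = 1/(exp(-3.19)+1) = 0.9605

0.9605


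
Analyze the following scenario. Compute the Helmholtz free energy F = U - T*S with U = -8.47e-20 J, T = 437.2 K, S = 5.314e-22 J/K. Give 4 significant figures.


Step 1: T*S = 437.2 * 5.314e-22 = 2.323e-19 J
Step 2: F = U - T*S = -8.47e-20 - 2.323e-19
Step 3: F = -3.17e-19 J

-3.17e-19


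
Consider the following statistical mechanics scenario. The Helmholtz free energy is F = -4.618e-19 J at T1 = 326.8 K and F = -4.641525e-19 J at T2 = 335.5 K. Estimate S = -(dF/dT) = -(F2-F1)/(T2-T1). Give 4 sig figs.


Step 1: dF = F2 - F1 = -4.641525e-19 - (-4.618e-19) = -2.3525e-21 J
Step 2: dT = T2 - T1 = 335.5 - 326.8 = 8.7 K
Step 3: S = -dF/dT = -(-2.3525e-21)/8.7 = 2.704e-22 J/K

2.704e-22


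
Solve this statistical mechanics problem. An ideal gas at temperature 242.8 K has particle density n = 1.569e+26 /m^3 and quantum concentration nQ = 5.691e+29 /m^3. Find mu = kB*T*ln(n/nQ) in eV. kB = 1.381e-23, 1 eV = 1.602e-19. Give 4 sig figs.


Step 1: n/nQ = 1.569e+26/5.691e+29 = 0.0002757
Step 2: ln(n/nQ) = -8.196
Step 3: mu = kB*T*ln(n/nQ) = 3.353e-21*-8.196 = -2.748e-20 J
Step 4: Convert to eV: -2.748e-20/1.602e-19 = -0.1716 eV

-0.1716


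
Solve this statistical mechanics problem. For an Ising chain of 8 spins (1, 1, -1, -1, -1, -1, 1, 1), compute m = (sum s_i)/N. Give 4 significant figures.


Step 1: Count up spins (+1): 4, down spins (-1): 4
Step 2: Total magnetization M = 4 - 4 = 0
Step 3: m = M/N = 0/8 = 0

0


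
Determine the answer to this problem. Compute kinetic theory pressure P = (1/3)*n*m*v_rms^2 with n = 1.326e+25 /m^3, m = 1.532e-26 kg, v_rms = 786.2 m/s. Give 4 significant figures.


Step 1: v_rms^2 = 786.2^2 = 6.181e+05
Step 2: n*m = 1.326e+25*1.532e-26 = 0.2031
Step 3: P = (1/3)*0.2031*6.181e+05 = 4.185e+04 Pa

4.185e+04


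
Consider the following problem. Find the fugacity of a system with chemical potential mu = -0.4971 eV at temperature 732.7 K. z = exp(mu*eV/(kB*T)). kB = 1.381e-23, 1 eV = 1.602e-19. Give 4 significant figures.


Step 1: Convert mu to Joules: -0.4971*1.602e-19 = -7.964e-20 J
Step 2: kB*T = 1.381e-23*732.7 = 1.012e-20 J
Step 3: mu/(kB*T) = -7.87
Step 4: z = exp(-7.87) = 0.000382

0.000382


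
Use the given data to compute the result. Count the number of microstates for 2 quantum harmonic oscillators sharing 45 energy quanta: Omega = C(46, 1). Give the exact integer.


Step 1: Use binomial coefficient C(46, 1)
Step 2: Numerator = 46! / 45!
Step 3: Denominator = 1!
Step 4: Omega = 46

46


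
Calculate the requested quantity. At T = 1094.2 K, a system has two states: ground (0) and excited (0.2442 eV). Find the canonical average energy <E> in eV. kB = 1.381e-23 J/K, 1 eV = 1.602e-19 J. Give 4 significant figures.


Step 1: beta*E = 0.2442*1.602e-19/(1.381e-23*1094.2) = 2.589
Step 2: exp(-beta*E) = 0.0751
Step 3: <E> = 0.2442*0.0751/(1+0.0751) = 0.01706 eV

0.01706


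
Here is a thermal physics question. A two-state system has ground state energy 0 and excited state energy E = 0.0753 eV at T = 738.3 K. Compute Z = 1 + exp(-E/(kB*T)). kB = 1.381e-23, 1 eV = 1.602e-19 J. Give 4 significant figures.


Step 1: Compute beta*E = E*eV/(kB*T) = 0.0753*1.602e-19/(1.381e-23*738.3) = 1.183
Step 2: exp(-beta*E) = exp(-1.183) = 0.3063
Step 3: Z = 1 + 0.3063 = 1.306

1.306


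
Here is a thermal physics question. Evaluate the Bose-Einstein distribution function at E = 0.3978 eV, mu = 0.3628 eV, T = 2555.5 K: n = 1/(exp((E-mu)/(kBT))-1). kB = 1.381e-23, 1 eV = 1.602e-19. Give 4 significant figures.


Step 1: (E - mu) = 0.035 eV
Step 2: x = (E-mu)*eV/(kB*T) = 0.035*1.602e-19/(1.381e-23*2555.5) = 0.1589
Step 3: exp(x) = 1.172
Step 4: n = 1/(exp(x)-1) = 5.807

5.807


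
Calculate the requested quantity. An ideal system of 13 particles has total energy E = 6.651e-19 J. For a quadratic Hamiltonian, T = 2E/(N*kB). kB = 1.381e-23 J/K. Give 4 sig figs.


Step 1: Numerator = 2*E = 2*6.651e-19 = 1.33e-18 J
Step 2: Denominator = N*kB = 13*1.381e-23 = 1.795e-22
Step 3: T = 1.33e-18 / 1.795e-22 = 7409 K

7409


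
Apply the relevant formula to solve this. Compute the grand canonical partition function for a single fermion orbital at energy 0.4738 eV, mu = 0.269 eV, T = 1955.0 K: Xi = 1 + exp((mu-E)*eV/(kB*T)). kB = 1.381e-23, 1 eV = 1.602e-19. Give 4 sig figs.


Step 1: (mu - E) = 0.269 - 0.4738 = -0.2048 eV
Step 2: x = (mu-E)*eV/(kB*T) = -0.2048*1.602e-19/(1.381e-23*1955.0) = -1.215
Step 3: exp(x) = 0.2966
Step 4: Xi = 1 + 0.2966 = 1.297

1.297


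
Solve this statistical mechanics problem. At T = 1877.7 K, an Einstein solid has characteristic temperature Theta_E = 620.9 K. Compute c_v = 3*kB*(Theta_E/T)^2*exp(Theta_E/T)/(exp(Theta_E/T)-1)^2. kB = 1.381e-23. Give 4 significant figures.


Step 1: x = Theta_E/T = 620.9/1877.7 = 0.3307
Step 2: x^2 = 0.1093
Step 3: exp(x) = 1.392
Step 4: c_v = 3*1.381e-23*0.1093*1.392/(1.392-1)^2 = 4.105e-23

4.105e-23


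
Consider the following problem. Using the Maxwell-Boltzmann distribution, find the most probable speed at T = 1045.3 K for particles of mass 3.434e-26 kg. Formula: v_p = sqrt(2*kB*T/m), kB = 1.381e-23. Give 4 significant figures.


Step 1: Numerator = 2*kB*T = 2*1.381e-23*1045.3 = 2.887e-20
Step 2: Ratio = 2.887e-20 / 3.434e-26 = 8.407e+05
Step 3: v_p = sqrt(8.407e+05) = 916.9 m/s

916.9
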